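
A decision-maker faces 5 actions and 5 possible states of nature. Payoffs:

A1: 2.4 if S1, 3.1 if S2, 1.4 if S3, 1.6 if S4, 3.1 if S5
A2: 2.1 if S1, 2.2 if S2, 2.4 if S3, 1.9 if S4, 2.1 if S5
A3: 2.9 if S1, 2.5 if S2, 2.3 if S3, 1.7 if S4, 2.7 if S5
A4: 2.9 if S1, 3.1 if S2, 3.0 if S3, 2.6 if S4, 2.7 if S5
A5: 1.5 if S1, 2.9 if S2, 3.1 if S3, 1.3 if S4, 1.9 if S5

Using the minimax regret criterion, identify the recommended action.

Column bests: S1=2.9, S2=3.1, S3=3.1, S4=2.6, S5=3.1.
A1 regrets: 0.5, 0.0, 1.7, 1.0, 0.0 → max 1.7
A2 regrets: 0.8, 0.9, 0.7, 0.7, 1.0 → max 1.0
A3 regrets: 0.0, 0.6, 0.8, 0.9, 0.4 → max 0.9
A4 regrets: 0.0, 0.0, 0.1, 0.0, 0.4 → max 0.4
A5 regrets: 1.4, 0.2, 0.0, 1.3, 1.2 → max 1.4
Smallest max regret = 0.4 → A4.

A4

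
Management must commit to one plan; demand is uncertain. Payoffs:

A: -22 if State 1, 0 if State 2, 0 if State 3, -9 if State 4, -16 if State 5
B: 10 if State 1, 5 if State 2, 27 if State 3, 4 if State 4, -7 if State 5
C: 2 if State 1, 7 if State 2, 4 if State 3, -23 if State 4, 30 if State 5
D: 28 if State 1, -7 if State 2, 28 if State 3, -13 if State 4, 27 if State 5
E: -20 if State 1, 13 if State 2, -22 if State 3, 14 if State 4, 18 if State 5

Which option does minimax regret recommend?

Column bests: State 1=28, State 2=13, State 3=28, State 4=14, State 5=30.
A regrets: 50, 13, 28, 23, 46 → max 50
B regrets: 18, 8, 1, 10, 37 → max 37
C regrets: 26, 6, 24, 37, 0 → max 37
D regrets: 0, 20, 0, 27, 3 → max 27
E regrets: 48, 0, 50, 0, 12 → max 50
Smallest max regret = 27 → D.

D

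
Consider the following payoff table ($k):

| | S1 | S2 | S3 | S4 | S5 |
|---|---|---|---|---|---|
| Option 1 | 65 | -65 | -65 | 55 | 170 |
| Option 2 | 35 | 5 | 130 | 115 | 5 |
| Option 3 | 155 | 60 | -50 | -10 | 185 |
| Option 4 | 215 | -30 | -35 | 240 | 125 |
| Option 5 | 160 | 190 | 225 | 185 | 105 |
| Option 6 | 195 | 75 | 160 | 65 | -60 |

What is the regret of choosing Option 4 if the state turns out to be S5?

60

Best payoff under S5 is 185.
Regret = 185 − 125 = 60.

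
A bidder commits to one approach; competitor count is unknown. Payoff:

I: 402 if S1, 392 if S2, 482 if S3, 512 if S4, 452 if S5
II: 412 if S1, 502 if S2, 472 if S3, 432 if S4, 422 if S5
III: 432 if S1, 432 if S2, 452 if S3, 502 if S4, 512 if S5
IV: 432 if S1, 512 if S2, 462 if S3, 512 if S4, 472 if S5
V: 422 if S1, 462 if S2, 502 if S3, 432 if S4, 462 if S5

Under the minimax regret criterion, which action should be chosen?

IV

Column bests: S1=432, S2=512, S3=502, S4=512, S5=512.
I regrets: 30, 120, 20, 0, 60 → max 120
II regrets: 20, 10, 30, 80, 90 → max 90
III regrets: 0, 80, 50, 10, 0 → max 80
IV regrets: 0, 0, 40, 0, 40 → max 40
V regrets: 10, 50, 0, 80, 50 → max 80
Smallest max regret = 40 → IV.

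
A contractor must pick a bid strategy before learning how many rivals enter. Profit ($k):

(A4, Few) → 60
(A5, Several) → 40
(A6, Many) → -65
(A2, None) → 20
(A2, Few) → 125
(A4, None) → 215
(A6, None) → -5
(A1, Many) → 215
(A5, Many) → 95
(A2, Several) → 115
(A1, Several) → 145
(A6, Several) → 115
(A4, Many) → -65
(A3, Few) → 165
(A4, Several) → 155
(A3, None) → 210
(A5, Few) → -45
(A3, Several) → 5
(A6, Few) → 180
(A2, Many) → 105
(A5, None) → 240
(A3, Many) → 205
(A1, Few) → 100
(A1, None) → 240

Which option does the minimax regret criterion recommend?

A1

Column bests: None=240, Few=180, Several=155, Many=215.
A1 regrets: 0, 80, 10, 0 → max 80
A2 regrets: 220, 55, 40, 110 → max 220
A3 regrets: 30, 15, 150, 10 → max 150
A4 regrets: 25, 120, 0, 280 → max 280
A5 regrets: 0, 225, 115, 120 → max 225
A6 regrets: 245, 0, 40, 280 → max 280
Smallest max regret = 80 → A1.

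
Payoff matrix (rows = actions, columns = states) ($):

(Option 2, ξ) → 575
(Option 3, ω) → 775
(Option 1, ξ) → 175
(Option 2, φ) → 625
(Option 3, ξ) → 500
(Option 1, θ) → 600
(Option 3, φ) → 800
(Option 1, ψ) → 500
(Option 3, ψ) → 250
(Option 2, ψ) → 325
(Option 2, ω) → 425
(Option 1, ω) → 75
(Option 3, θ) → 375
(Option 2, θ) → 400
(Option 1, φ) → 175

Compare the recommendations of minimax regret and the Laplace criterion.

Column bests: θ=600, φ=800, ψ=500, ω=775, ξ=575.
Option 1 regrets: 0, 625, 0, 700, 400 → max 700
Option 2 regrets: 200, 175, 175, 350, 0 → max 350
Option 3 regrets: 225, 0, 250, 0, 75 → max 250
Smallest max regret = 250 → Option 3.
Row averages: Option 1=305, Option 2=470, Option 3=540
Highest average = 540 → Option 3.

minimax regret → Option 3; laplace → Option 3 (agree)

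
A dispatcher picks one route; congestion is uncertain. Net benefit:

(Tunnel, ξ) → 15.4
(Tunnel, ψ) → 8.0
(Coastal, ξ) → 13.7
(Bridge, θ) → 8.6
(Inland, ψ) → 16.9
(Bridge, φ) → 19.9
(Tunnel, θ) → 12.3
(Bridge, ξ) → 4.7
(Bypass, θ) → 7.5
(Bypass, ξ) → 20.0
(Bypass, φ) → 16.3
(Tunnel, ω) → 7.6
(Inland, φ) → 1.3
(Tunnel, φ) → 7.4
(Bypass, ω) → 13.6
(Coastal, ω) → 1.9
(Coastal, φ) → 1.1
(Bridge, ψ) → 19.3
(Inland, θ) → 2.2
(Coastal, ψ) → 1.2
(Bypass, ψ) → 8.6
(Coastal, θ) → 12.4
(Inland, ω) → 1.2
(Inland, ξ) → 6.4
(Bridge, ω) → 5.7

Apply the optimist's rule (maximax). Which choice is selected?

Row maxima: Tunnel=15.4, Bridge=19.9, Coastal=13.7, Bypass=20.0, Inland=16.9
Best best-case = 20.0 → Bypass.

Bypass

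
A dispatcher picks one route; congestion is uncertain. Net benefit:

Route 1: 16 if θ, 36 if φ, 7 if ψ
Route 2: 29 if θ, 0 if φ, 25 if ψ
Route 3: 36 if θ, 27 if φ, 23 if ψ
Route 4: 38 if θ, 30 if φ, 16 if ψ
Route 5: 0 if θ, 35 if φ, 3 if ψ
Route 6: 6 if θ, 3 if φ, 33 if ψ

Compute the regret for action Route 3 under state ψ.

Best payoff under ψ is 33.
Regret = 33 − 23 = 10.

10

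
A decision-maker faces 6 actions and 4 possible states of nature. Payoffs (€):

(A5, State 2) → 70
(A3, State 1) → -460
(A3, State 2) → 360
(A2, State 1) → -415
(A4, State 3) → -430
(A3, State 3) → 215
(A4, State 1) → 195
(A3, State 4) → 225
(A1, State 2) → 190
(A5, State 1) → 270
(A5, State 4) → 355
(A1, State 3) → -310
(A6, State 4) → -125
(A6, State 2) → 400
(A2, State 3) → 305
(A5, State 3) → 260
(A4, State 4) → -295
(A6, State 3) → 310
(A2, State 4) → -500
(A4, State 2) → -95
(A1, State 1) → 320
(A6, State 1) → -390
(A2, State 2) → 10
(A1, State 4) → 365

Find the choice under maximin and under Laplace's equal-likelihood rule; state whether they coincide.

maximin → A5; laplace → A5 (agree)

Row minima: A1=-310, A2=-500, A3=-460, A4=-430, A5=70, A6=-390
Best worst-case = 70 → A5.
Row averages: A1=141.25, A2=-150, A3=85, A4=-156.25, A5=238.75, A6=48.75
Highest average = 238.75 → A5.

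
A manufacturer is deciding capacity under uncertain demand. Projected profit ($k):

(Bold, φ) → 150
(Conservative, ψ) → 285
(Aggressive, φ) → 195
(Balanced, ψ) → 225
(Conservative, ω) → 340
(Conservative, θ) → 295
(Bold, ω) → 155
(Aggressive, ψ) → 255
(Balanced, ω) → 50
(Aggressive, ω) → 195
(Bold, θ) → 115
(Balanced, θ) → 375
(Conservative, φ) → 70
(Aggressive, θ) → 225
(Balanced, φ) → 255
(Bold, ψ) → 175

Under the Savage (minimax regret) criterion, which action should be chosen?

Column bests: θ=375, φ=255, ψ=285, ω=340.
Conservative regrets: 80, 185, 0, 0 → max 185
Balanced regrets: 0, 0, 60, 290 → max 290
Aggressive regrets: 150, 60, 30, 145 → max 150
Bold regrets: 260, 105, 110, 185 → max 260
Smallest max regret = 150 → Aggressive.

Aggressive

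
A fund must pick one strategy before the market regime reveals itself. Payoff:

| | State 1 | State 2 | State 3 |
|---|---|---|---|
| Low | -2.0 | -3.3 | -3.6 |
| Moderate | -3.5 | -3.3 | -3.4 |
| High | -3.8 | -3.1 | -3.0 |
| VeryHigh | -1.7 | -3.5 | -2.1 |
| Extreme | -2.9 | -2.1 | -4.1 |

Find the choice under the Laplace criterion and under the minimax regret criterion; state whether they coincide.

Row averages: Low=-89/30, Moderate=-3.4, High=-3.3, VeryHigh=-73/30, Extreme=-91/30
Highest average = -73/30 → VeryHigh.
Column bests: State 1=-1.7, State 2=-2.1, State 3=-2.1.
Low regrets: 0.3, 1.2, 1.5 → max 1.5
Moderate regrets: 1.8, 1.2, 1.3 → max 1.8
High regrets: 2.1, 1.0, 0.9 → max 2.1
VeryHigh regrets: 0.0, 1.4, 0.0 → max 1.4
Extreme regrets: 1.2, 0.0, 2.0 → max 2.0
Smallest max regret = 1.4 → VeryHigh.

laplace → VeryHigh; minimax regret → VeryHigh (agree)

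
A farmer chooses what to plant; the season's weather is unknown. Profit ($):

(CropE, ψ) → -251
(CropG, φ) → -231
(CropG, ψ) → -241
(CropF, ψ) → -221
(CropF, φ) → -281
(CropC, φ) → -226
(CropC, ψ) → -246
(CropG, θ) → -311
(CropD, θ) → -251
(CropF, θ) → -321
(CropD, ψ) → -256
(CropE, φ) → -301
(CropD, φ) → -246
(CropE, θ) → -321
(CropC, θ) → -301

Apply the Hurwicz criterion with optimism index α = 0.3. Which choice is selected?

CropD: 0.3·(-246) + 0.7·(-256) = -253
CropE: 0.3·(-251) + 0.7·(-321) = -300
CropG: 0.3·(-231) + 0.7·(-311) = -287
CropC: 0.3·(-226) + 0.7·(-301) = -278.5
CropF: 0.3·(-221) + 0.7·(-321) = -291
Highest Hurwicz score = -253 → CropD.

CropD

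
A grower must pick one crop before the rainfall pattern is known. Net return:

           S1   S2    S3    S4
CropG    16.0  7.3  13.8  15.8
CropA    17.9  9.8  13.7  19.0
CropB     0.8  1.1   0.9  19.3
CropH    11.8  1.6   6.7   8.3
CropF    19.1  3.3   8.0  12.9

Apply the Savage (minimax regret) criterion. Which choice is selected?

CropA

Column bests: S1=19.1, S2=9.8, S3=13.8, S4=19.3.
CropG regrets: 3.1, 2.5, 0.0, 3.5 → max 3.5
CropA regrets: 1.2, 0.0, 0.1, 0.3 → max 1.2
CropB regrets: 18.3, 8.7, 12.9, 0.0 → max 18.3
CropH regrets: 7.3, 8.2, 7.1, 11.0 → max 11.0
CropF regrets: 0.0, 6.5, 5.8, 6.4 → max 6.5
Smallest max regret = 1.2 → CropA.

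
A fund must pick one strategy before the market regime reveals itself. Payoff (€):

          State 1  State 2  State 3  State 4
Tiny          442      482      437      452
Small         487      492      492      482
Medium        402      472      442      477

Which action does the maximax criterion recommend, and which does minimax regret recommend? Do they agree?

Row maxima: Tiny=482, Small=492, Medium=477
Best best-case = 492 → Small.
Column bests: State 1=487, State 2=492, State 3=492, State 4=482.
Tiny regrets: 45, 10, 55, 30 → max 55
Small regrets: 0, 0, 0, 0 → max 0
Medium regrets: 85, 20, 50, 5 → max 85
Smallest max regret = 0 → Small.

maximax → Small; minimax regret → Small (agree)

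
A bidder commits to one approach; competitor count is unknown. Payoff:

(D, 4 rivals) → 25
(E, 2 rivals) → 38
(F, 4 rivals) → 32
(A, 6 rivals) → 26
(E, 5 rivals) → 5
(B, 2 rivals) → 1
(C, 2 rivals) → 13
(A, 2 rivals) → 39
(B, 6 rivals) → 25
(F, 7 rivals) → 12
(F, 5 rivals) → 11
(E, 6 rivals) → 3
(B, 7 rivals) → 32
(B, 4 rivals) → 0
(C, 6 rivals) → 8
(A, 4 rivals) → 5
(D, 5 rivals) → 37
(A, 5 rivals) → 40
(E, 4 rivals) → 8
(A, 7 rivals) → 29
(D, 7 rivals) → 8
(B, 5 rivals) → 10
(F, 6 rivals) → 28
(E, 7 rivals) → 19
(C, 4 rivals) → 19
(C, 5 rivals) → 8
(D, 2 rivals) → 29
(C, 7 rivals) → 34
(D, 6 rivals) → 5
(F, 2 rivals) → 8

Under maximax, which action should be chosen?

Row maxima: A=40, B=32, C=34, D=37, E=38, F=32
Best best-case = 40 → A.

A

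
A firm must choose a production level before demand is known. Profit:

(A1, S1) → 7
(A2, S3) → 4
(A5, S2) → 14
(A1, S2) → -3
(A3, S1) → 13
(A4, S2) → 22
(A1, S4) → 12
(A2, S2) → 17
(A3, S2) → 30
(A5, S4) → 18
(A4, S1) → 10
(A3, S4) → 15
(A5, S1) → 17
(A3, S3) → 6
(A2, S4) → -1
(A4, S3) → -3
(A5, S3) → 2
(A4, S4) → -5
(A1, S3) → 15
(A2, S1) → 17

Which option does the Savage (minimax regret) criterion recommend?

Column bests: S1=17, S2=30, S3=15, S4=18.
A1 regrets: 10, 33, 0, 6 → max 33
A2 regrets: 0, 13, 11, 19 → max 19
A3 regrets: 4, 0, 9, 3 → max 9
A4 regrets: 7, 8, 18, 23 → max 23
A5 regrets: 0, 16, 13, 0 → max 16
Smallest max regret = 9 → A3.

A3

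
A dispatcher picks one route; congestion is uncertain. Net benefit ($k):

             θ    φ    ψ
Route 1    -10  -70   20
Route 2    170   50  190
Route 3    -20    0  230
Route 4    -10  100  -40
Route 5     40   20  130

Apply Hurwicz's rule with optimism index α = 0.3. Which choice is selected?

Route 2

Route 1: 0.3·20 + 0.7·(-70) = -43
Route 2: 0.3·190 + 0.7·50 = 92
Route 3: 0.3·230 + 0.7·(-20) = 55
Route 4: 0.3·100 + 0.7·(-40) = 2
Route 5: 0.3·130 + 0.7·20 = 53
Highest Hurwicz score = 92 → Route 2.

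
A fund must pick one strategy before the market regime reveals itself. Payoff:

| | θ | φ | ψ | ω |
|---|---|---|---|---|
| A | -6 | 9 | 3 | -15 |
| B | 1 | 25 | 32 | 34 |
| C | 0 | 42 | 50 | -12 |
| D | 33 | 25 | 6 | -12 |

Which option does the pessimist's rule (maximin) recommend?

Row minima: A=-15, B=1, C=-12, D=-12
Best worst-case = 1 → B.

B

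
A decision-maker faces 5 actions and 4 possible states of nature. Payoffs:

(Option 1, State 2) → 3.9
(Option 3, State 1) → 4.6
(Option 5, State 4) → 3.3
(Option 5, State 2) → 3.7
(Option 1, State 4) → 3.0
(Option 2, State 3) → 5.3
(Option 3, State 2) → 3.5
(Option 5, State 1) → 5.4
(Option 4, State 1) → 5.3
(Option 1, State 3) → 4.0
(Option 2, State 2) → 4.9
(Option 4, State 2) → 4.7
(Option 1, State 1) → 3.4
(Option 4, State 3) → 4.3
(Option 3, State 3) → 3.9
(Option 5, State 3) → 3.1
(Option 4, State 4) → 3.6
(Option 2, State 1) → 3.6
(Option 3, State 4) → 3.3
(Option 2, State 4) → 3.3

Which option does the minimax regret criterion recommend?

Option 4

Column bests: State 1=5.4, State 2=4.9, State 3=5.3, State 4=3.6.
Option 1 regrets: 2.0, 1.0, 1.3, 0.6 → max 2.0
Option 2 regrets: 1.8, 0.0, 0.0, 0.3 → max 1.8
Option 3 regrets: 0.8, 1.4, 1.4, 0.3 → max 1.4
Option 4 regrets: 0.1, 0.2, 1.0, 0.0 → max 1.0
Option 5 regrets: 0.0, 1.2, 2.2, 0.3 → max 2.2
Smallest max regret = 1.0 → Option 4.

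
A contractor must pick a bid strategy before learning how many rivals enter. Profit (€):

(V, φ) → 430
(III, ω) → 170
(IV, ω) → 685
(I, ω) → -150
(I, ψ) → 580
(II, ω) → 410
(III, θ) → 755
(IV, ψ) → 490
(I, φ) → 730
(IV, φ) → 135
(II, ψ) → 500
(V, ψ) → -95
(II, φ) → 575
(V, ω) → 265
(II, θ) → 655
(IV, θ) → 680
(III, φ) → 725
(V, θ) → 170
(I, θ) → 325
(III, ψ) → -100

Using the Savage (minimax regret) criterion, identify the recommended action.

Column bests: θ=755, φ=730, ψ=580, ω=685.
I regrets: 430, 0, 0, 835 → max 835
II regrets: 100, 155, 80, 275 → max 275
III regrets: 0, 5, 680, 515 → max 680
IV regrets: 75, 595, 90, 0 → max 595
V regrets: 585, 300, 675, 420 → max 675
Smallest max regret = 275 → II.

II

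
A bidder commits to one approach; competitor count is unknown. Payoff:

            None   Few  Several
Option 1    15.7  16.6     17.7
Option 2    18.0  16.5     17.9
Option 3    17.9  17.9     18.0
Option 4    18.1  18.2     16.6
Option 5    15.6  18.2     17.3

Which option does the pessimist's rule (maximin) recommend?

Option 3

Row minima: Option 1=15.7, Option 2=16.5, Option 3=17.9, Option 4=16.6, Option 5=15.6
Best worst-case = 17.9 → Option 3.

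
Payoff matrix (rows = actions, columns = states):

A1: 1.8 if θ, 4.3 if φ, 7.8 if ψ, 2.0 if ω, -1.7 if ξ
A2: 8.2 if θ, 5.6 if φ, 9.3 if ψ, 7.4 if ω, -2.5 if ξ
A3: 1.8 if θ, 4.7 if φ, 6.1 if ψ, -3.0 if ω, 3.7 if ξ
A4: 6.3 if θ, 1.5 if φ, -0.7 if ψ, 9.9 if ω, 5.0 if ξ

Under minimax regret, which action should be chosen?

Column bests: θ=8.2, φ=5.6, ψ=9.3, ω=9.9, ξ=5.0.
A1 regrets: 6.4, 1.3, 1.5, 7.9, 6.7 → max 7.9
A2 regrets: 0.0, 0.0, 0.0, 2.5, 7.5 → max 7.5
A3 regrets: 6.4, 0.9, 3.2, 12.9, 1.3 → max 12.9
A4 regrets: 1.9, 4.1, 10.0, 0.0, 0.0 → max 10.0
Smallest max regret = 7.5 → A2.

A2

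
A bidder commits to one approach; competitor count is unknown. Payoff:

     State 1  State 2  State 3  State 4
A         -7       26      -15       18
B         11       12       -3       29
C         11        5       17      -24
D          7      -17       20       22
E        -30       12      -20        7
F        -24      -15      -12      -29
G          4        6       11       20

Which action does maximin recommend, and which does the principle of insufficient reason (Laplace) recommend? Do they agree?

maximin → G; laplace → B (disagree)

Row minima: A=-15, B=-3, C=-24, D=-17, E=-30, F=-29, G=4
Best worst-case = 4 → G.
Row averages: A=5.5, B=12.25, C=2.25, D=8, E=-7.75, F=-20, G=10.25
Highest average = 12.25 → B.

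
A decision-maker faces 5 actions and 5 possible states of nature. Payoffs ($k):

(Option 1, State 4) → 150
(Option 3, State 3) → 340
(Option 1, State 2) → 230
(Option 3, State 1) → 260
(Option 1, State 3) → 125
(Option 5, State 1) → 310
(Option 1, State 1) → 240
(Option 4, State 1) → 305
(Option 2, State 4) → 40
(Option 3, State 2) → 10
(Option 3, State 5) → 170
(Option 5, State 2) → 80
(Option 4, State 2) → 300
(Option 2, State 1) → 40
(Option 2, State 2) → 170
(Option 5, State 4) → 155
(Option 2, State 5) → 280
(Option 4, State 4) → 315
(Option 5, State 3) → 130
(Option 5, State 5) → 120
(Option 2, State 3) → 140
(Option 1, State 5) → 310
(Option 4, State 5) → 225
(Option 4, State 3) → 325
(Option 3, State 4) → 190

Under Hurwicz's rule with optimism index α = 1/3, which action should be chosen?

Option 1: 1/3·310 + 2/3·125 = 560/3
Option 2: 1/3·280 + 2/3·40 = 120
Option 3: 1/3·340 + 2/3·10 = 120
Option 4: 1/3·325 + 2/3·225 = 775/3
Option 5: 1/3·310 + 2/3·80 = 470/3
Highest Hurwicz score = 775/3 → Option 4.

Option 4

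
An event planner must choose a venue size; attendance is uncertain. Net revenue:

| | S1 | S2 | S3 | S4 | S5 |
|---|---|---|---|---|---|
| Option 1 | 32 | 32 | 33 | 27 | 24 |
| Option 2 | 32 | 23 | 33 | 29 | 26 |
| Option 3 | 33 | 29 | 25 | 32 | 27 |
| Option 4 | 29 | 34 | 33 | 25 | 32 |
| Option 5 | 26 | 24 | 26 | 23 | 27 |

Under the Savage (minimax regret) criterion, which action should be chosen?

Column bests: S1=33, S2=34, S3=33, S4=32, S5=32.
Option 1 regrets: 1, 2, 0, 5, 8 → max 8
Option 2 regrets: 1, 11, 0, 3, 6 → max 11
Option 3 regrets: 0, 5, 8, 0, 5 → max 8
Option 4 regrets: 4, 0, 0, 7, 0 → max 7
Option 5 regrets: 7, 10, 7, 9, 5 → max 10
Smallest max regret = 7 → Option 4.

Option 4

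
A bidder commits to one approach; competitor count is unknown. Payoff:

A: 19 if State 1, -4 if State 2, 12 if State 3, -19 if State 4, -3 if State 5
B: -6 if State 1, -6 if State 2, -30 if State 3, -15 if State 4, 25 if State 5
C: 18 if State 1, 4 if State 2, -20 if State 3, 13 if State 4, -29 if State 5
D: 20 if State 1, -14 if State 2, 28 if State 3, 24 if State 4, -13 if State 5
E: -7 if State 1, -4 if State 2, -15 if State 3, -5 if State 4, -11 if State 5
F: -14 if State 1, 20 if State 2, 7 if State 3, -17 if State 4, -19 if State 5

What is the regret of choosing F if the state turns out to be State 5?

44

Best payoff under State 5 is 25.
Regret = 25 − (-19) = 44.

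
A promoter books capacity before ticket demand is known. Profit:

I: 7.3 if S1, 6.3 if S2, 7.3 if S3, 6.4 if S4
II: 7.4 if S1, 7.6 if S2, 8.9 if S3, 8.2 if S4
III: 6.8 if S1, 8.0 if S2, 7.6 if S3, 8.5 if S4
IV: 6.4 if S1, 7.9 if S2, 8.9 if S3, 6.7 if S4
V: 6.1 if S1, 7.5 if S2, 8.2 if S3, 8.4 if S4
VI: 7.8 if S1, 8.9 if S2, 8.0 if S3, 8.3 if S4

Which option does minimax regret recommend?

Column bests: S1=7.8, S2=8.9, S3=8.9, S4=8.5.
I regrets: 0.5, 2.6, 1.6, 2.1 → max 2.6
II regrets: 0.4, 1.3, 0.0, 0.3 → max 1.3
III regrets: 1.0, 0.9, 1.3, 0.0 → max 1.3
IV regrets: 1.4, 1.0, 0.0, 1.8 → max 1.8
V regrets: 1.7, 1.4, 0.7, 0.1 → max 1.7
VI regrets: 0.0, 0.0, 0.9, 0.2 → max 0.9
Smallest max regret = 0.9 → VI.

VI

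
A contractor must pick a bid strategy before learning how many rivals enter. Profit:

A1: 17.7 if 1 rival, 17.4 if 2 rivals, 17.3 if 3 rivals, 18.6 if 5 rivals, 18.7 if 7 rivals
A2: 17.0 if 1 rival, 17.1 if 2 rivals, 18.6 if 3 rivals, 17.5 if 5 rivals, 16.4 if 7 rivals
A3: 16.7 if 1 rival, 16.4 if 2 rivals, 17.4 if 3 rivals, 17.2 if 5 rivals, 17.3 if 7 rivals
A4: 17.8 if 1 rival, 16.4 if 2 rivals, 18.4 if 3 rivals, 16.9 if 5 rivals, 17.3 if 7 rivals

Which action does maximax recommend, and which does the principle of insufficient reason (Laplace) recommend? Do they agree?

Row maxima: A1=18.7, A2=18.6, A3=17.4, A4=18.4
Best best-case = 18.7 → A1.
Row averages: A1=17.94, A2=17.32, A3=17, A4=17.36
Highest average = 17.94 → A1.

maximax → A1; laplace → A1 (agree)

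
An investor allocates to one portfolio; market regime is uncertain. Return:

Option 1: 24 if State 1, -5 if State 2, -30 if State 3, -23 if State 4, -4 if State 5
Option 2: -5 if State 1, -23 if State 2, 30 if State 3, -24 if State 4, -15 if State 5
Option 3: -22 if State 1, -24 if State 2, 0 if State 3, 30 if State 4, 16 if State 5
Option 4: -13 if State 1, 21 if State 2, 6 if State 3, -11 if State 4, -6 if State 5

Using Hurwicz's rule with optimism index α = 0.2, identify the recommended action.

Option 1: 0.2·24 + 0.8·(-30) = -19.2
Option 2: 0.2·30 + 0.8·(-24) = -13.2
Option 3: 0.2·30 + 0.8·(-24) = -13.2
Option 4: 0.2·21 + 0.8·(-13) = -6.2
Highest Hurwicz score = -6.2 → Option 4.

Option 4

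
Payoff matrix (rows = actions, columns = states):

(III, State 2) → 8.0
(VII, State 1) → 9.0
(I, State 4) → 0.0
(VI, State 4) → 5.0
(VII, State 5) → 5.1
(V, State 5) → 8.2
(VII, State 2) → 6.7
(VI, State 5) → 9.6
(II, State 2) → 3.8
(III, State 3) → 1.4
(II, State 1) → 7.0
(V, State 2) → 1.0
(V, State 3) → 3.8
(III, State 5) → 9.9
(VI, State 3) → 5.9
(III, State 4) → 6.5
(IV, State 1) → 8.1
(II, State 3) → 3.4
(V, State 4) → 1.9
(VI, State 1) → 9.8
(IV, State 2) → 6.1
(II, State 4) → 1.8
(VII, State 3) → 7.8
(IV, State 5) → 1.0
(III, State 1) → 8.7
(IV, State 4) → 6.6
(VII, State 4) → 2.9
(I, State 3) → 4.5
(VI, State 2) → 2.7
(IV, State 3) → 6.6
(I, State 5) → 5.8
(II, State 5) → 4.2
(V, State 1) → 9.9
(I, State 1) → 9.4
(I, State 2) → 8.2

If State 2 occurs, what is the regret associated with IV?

2.1

Best payoff under State 2 is 8.2.
Regret = 8.2 − 6.1 = 2.1.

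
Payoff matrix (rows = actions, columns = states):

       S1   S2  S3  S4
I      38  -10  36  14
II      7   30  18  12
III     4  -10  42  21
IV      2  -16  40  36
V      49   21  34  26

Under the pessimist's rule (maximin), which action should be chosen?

V

Row minima: I=-10, II=7, III=-10, IV=-16, V=21
Best worst-case = 21 → V.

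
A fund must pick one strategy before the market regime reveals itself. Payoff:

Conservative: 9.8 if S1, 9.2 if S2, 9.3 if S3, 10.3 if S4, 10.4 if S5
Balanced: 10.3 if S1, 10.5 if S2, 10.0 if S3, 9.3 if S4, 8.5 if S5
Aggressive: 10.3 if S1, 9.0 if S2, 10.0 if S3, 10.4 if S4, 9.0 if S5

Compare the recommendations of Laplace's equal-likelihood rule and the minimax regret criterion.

Row averages: Conservative=9.8, Balanced=9.72, Aggressive=9.74
Highest average = 9.8 → Conservative.
Column bests: S1=10.3, S2=10.5, S3=10.0, S4=10.4, S5=10.4.
Conservative regrets: 0.5, 1.3, 0.7, 0.1, 0.0 → max 1.3
Balanced regrets: 0.0, 0.0, 0.0, 1.1, 1.9 → max 1.9
Aggressive regrets: 0.0, 1.5, 0.0, 0.0, 1.4 → max 1.5
Smallest max regret = 1.3 → Conservative.

laplace → Conservative; minimax regret → Conservative (agree)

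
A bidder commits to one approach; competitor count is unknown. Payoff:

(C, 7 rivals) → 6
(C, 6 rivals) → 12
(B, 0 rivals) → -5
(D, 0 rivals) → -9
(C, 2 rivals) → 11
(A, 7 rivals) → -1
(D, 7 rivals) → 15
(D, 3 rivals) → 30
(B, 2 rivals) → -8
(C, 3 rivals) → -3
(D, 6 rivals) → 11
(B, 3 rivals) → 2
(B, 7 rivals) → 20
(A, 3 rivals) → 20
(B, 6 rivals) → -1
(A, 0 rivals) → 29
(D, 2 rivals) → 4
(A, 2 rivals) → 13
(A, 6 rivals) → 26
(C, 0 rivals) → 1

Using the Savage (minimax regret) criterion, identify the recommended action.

A

Column bests: 0 rivals=29, 2 rivals=13, 3 rivals=30, 6 rivals=26, 7 rivals=20.
A regrets: 0, 0, 10, 0, 21 → max 21
B regrets: 34, 21, 28, 27, 0 → max 34
C regrets: 28, 2, 33, 14, 14 → max 33
D regrets: 38, 9, 0, 15, 5 → max 38
Smallest max regret = 21 → A.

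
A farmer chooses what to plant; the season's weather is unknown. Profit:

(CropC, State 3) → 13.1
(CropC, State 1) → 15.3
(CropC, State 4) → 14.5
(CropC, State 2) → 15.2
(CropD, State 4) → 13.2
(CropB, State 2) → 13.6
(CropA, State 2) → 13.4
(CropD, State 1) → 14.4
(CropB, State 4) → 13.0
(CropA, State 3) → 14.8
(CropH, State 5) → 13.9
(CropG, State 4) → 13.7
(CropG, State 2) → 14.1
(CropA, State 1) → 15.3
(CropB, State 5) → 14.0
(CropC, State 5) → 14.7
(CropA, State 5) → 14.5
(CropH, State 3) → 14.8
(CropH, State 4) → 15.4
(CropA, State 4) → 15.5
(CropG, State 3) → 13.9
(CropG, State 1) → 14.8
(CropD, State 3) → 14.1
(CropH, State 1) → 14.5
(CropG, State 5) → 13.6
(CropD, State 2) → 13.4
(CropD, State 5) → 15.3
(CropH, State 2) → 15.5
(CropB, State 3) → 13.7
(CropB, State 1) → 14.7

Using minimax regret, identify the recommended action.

Column bests: State 1=15.3, State 2=15.5, State 3=14.8, State 4=15.5, State 5=15.3.
CropC regrets: 0.0, 0.3, 1.7, 1.0, 0.6 → max 1.7
CropD regrets: 0.9, 2.1, 0.7, 2.3, 0.0 → max 2.3
CropB regrets: 0.6, 1.9, 1.1, 2.5, 1.3 → max 2.5
CropH regrets: 0.8, 0.0, 0.0, 0.1, 1.4 → max 1.4
CropA regrets: 0.0, 2.1, 0.0, 0.0, 0.8 → max 2.1
CropG regrets: 0.5, 1.4, 0.9, 1.8, 1.7 → max 1.8
Smallest max regret = 1.4 → CropH.

CropH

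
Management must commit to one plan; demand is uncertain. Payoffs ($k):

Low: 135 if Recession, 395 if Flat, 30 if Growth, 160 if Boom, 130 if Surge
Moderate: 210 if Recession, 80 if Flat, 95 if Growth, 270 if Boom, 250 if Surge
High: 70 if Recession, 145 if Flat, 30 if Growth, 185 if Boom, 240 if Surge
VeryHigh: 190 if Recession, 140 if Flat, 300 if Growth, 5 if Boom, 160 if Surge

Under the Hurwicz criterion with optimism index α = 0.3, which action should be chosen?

Low: 0.3·395 + 0.7·30 = 139.5
Moderate: 0.3·270 + 0.7·80 = 137
High: 0.3·240 + 0.7·30 = 93
VeryHigh: 0.3·300 + 0.7·5 = 93.5
Highest Hurwicz score = 139.5 → Low.

Low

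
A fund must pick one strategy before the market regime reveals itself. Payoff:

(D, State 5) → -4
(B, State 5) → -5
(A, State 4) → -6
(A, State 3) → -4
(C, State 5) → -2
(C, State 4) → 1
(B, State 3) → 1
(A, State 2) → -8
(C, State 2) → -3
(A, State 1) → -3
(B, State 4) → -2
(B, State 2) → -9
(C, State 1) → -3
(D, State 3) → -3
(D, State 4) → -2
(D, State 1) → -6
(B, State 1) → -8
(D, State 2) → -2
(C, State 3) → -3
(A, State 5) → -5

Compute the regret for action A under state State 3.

Best payoff under State 3 is 1.
Regret = 1 − (-4) = 5.

5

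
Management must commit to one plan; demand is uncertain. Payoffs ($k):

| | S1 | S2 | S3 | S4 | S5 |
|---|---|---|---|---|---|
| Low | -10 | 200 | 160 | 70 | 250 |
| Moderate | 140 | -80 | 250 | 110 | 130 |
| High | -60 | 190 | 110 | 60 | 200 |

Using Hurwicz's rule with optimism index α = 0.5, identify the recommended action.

Low: 0.5·250 + 0.5·(-10) = 120
Moderate: 0.5·250 + 0.5·(-80) = 85
High: 0.5·200 + 0.5·(-60) = 70
Highest Hurwicz score = 120 → Low.

Low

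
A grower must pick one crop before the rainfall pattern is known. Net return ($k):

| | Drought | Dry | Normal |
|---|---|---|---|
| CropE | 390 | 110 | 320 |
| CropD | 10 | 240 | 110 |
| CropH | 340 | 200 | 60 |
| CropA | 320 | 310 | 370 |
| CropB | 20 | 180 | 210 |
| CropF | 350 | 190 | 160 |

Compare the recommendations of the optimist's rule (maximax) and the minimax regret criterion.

maximax → CropE; minimax regret → CropA (disagree)

Row maxima: CropE=390, CropD=240, CropH=340, CropA=370, CropB=210, CropF=350
Best best-case = 390 → CropE.
Column bests: Drought=390, Dry=310, Normal=370.
CropE regrets: 0, 200, 50 → max 200
CropD regrets: 380, 70, 260 → max 380
CropH regrets: 50, 110, 310 → max 310
CropA regrets: 70, 0, 0 → max 70
CropB regrets: 370, 130, 160 → max 370
CropF regrets: 40, 120, 210 → max 210
Smallest max regret = 70 → CropA.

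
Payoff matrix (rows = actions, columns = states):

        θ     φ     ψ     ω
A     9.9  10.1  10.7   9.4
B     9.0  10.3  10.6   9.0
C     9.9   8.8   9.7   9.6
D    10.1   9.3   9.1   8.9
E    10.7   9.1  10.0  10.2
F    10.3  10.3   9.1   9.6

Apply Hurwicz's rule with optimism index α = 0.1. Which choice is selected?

A: 0.1·10.7 + 0.9·9.4 = 9.53
B: 0.1·10.6 + 0.9·9.0 = 9.16
C: 0.1·9.9 + 0.9·8.8 = 8.91
D: 0.1·10.1 + 0.9·8.9 = 9.02
E: 0.1·10.7 + 0.9·9.1 = 9.26
F: 0.1·10.3 + 0.9·9.1 = 9.22
Highest Hurwicz score = 9.53 → A.

A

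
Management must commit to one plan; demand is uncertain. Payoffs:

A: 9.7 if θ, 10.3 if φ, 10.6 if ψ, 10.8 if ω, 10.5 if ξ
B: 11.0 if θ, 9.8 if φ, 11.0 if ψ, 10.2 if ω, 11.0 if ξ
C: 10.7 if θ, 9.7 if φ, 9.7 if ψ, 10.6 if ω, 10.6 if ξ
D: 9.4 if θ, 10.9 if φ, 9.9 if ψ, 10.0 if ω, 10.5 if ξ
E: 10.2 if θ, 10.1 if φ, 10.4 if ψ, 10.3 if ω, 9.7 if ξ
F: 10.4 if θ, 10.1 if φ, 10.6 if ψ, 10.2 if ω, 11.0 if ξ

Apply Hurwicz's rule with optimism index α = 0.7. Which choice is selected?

A: 0.7·10.8 + 0.3·9.7 = 10.47
B: 0.7·11.0 + 0.3·9.8 = 10.64
C: 0.7·10.7 + 0.3·9.7 = 10.4
D: 0.7·10.9 + 0.3·9.4 = 10.45
E: 0.7·10.4 + 0.3·9.7 = 10.19
F: 0.7·11.0 + 0.3·10.1 = 10.73
Highest Hurwicz score = 10.73 → F.

F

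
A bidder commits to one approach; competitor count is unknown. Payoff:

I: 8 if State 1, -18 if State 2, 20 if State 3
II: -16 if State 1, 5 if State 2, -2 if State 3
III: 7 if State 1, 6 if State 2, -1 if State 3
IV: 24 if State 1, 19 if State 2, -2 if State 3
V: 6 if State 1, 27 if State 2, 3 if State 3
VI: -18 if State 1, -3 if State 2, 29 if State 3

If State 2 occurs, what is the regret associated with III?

21

Best payoff under State 2 is 27.
Regret = 27 − 6 = 21.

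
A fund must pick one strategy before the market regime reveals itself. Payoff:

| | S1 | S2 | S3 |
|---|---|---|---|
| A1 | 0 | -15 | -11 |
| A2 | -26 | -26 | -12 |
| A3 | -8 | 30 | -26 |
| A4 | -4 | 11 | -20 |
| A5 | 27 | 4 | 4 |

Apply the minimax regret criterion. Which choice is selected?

Column bests: S1=27, S2=30, S3=4.
A1 regrets: 27, 45, 15 → max 45
A2 regrets: 53, 56, 16 → max 56
A3 regrets: 35, 0, 30 → max 35
A4 regrets: 31, 19, 24 → max 31
A5 regrets: 0, 26, 0 → max 26
Smallest max regret = 26 → A5.

A5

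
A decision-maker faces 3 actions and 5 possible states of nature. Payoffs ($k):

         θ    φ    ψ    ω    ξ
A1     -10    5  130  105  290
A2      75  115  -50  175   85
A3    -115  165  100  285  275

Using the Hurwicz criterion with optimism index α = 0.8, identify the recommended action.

A1

A1: 0.8·290 + 0.2·(-10) = 230
A2: 0.8·175 + 0.2·(-50) = 130
A3: 0.8·285 + 0.2·(-115) = 205
Highest Hurwicz score = 230 → A1.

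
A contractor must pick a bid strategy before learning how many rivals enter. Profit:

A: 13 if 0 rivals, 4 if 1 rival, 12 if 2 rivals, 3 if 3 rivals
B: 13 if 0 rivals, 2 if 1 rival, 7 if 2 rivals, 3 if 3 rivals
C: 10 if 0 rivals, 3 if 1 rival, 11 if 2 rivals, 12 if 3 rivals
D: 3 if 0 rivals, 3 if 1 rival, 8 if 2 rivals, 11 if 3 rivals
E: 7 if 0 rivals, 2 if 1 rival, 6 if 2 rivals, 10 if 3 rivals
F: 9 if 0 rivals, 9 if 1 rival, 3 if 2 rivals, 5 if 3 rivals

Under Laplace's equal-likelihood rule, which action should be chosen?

Row averages: A=8, B=6.25, C=9, D=6.25, E=6.25, F=6.5
Highest average = 9 → C.

C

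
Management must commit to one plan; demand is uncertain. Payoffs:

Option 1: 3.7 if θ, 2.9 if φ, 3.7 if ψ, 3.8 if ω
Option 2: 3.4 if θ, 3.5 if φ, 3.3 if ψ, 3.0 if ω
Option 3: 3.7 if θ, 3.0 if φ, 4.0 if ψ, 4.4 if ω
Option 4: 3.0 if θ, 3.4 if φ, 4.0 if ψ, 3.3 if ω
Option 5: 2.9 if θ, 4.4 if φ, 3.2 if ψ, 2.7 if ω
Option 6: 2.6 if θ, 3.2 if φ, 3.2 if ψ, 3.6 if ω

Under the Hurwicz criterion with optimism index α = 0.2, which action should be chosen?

Option 3

Option 1: 0.2·3.8 + 0.8·2.9 = 3.08
Option 2: 0.2·3.5 + 0.8·3.0 = 3.1
Option 3: 0.2·4.4 + 0.8·3.0 = 3.28
Option 4: 0.2·4.0 + 0.8·3.0 = 3.2
Option 5: 0.2·4.4 + 0.8·2.7 = 3.04
Option 6: 0.2·3.6 + 0.8·2.6 = 2.8
Highest Hurwicz score = 3.28 → Option 3.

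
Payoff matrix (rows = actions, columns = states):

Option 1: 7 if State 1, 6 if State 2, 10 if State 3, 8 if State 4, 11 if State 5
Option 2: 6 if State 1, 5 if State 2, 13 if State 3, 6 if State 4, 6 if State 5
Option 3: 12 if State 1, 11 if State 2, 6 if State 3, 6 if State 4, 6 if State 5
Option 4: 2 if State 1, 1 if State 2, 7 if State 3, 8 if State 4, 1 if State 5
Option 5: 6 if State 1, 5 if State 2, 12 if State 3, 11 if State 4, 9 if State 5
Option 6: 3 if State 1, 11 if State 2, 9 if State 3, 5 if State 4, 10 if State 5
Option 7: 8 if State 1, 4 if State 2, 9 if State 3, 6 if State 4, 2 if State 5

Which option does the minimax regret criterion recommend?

Column bests: State 1=12, State 2=11, State 3=13, State 4=11, State 5=11.
Option 1 regrets: 5, 5, 3, 3, 0 → max 5
Option 2 regrets: 6, 6, 0, 5, 5 → max 6
Option 3 regrets: 0, 0, 7, 5, 5 → max 7
Option 4 regrets: 10, 10, 6, 3, 10 → max 10
Option 5 regrets: 6, 6, 1, 0, 2 → max 6
Option 6 regrets: 9, 0, 4, 6, 1 → max 9
Option 7 regrets: 4, 7, 4, 5, 9 → max 9
Smallest max regret = 5 → Option 1.

Option 1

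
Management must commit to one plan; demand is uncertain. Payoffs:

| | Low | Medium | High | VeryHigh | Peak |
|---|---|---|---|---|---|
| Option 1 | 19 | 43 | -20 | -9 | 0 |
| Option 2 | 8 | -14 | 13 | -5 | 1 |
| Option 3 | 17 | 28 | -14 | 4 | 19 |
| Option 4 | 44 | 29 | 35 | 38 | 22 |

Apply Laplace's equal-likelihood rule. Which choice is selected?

Option 4

Row averages: Option 1=6.6, Option 2=0.6, Option 3=10.8, Option 4=33.6
Highest average = 33.6 → Option 4.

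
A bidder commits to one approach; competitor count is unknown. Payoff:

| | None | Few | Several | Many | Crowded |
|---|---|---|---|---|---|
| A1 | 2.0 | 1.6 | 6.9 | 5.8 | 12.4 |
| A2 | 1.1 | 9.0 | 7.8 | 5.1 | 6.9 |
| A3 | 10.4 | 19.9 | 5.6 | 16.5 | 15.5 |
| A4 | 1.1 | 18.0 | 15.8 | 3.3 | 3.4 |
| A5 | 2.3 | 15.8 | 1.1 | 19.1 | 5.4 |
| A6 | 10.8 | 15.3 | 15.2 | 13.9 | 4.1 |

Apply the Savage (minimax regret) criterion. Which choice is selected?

A3

Column bests: None=10.8, Few=19.9, Several=15.8, Many=19.1, Crowded=15.5.
A1 regrets: 8.8, 18.3, 8.9, 13.3, 3.1 → max 18.3
A2 regrets: 9.7, 10.9, 8.0, 14.0, 8.6 → max 14.0
A3 regrets: 0.4, 0.0, 10.2, 2.6, 0.0 → max 10.2
A4 regrets: 9.7, 1.9, 0.0, 15.8, 12.1 → max 15.8
A5 regrets: 8.5, 4.1, 14.7, 0.0, 10.1 → max 14.7
A6 regrets: 0.0, 4.6, 0.6, 5.2, 11.4 → max 11.4
Smallest max regret = 10.2 → A3.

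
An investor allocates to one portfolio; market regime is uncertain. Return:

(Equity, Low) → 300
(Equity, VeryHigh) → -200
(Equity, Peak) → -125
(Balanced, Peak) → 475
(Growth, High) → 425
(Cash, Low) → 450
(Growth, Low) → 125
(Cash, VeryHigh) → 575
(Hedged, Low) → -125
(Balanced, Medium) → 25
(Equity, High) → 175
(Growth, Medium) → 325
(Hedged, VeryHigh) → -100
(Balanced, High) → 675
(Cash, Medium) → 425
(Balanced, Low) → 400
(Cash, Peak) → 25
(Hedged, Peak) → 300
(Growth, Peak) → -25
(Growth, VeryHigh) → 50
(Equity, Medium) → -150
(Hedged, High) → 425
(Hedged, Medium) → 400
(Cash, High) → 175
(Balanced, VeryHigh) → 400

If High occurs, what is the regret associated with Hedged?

250

Best payoff under High is 675.
Regret = 675 − 425 = 250.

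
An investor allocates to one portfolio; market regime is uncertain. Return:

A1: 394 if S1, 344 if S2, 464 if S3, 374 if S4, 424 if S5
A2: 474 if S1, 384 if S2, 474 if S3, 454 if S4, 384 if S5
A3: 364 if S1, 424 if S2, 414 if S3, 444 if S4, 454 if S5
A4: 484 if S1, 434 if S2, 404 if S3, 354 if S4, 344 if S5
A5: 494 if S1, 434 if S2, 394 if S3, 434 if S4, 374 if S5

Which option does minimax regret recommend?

Column bests: S1=494, S2=434, S3=474, S4=454, S5=454.
A1 regrets: 100, 90, 10, 80, 30 → max 100
A2 regrets: 20, 50, 0, 0, 70 → max 70
A3 regrets: 130, 10, 60, 10, 0 → max 130
A4 regrets: 10, 0, 70, 100, 110 → max 110
A5 regrets: 0, 0, 80, 20, 80 → max 80
Smallest max regret = 70 → A2.

A2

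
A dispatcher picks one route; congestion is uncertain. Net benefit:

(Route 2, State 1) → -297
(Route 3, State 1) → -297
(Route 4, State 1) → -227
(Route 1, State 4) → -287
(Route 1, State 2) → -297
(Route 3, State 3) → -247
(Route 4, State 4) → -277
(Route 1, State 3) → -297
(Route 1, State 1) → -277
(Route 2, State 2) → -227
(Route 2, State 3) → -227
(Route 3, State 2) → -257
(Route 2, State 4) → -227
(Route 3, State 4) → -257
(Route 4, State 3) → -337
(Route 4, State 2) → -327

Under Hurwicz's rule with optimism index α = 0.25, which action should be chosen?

Route 2

Route 1: 0.25·(-277) + 0.75·(-297) = -292
Route 2: 0.25·(-227) + 0.75·(-297) = -279.5
Route 3: 0.25·(-247) + 0.75·(-297) = -284.5
Route 4: 0.25·(-227) + 0.75·(-337) = -309.5
Highest Hurwicz score = -279.5 → Route 2.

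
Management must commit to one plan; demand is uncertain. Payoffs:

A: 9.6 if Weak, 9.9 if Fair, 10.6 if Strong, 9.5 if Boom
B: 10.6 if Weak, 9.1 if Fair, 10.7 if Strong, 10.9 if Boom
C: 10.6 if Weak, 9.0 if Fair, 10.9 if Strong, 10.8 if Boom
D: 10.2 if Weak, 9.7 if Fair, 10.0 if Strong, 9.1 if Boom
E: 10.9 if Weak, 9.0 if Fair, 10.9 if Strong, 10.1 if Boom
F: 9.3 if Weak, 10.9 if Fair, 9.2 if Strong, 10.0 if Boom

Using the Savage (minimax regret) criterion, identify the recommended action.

A

Column bests: Weak=10.9, Fair=10.9, Strong=10.9, Boom=10.9.
A regrets: 1.3, 1.0, 0.3, 1.4 → max 1.4
B regrets: 0.3, 1.8, 0.2, 0.0 → max 1.8
C regrets: 0.3, 1.9, 0.0, 0.1 → max 1.9
D regrets: 0.7, 1.2, 0.9, 1.8 → max 1.8
E regrets: 0.0, 1.9, 0.0, 0.8 → max 1.9
F regrets: 1.6, 0.0, 1.7, 0.9 → max 1.7
Smallest max regret = 1.4 → A.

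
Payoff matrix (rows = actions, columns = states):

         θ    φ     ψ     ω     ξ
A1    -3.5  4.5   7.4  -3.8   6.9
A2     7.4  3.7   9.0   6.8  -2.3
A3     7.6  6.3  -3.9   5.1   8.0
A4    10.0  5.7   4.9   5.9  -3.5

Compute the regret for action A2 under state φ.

Best payoff under φ is 6.3.
Regret = 6.3 − 3.7 = 2.6.

2.6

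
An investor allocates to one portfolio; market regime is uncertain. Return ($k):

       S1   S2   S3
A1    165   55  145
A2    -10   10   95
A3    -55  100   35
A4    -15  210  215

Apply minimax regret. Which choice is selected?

A1

Column bests: S1=165, S2=210, S3=215.
A1 regrets: 0, 155, 70 → max 155
A2 regrets: 175, 200, 120 → max 200
A3 regrets: 220, 110, 180 → max 220
A4 regrets: 180, 0, 0 → max 180
Smallest max regret = 155 → A1.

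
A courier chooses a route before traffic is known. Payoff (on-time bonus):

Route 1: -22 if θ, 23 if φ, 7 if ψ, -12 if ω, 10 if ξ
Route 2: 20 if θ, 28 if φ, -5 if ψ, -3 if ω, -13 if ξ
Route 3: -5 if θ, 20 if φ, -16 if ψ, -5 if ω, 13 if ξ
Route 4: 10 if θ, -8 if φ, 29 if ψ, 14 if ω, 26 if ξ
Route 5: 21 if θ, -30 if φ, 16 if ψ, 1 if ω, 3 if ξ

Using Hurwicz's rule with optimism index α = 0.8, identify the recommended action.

Route 4

Route 1: 0.8·23 + 0.2·(-22) = 14
Route 2: 0.8·28 + 0.2·(-13) = 19.8
Route 3: 0.8·20 + 0.2·(-16) = 12.8
Route 4: 0.8·29 + 0.2·(-8) = 21.6
Route 5: 0.8·21 + 0.2·(-30) = 10.8
Highest Hurwicz score = 21.6 → Route 4.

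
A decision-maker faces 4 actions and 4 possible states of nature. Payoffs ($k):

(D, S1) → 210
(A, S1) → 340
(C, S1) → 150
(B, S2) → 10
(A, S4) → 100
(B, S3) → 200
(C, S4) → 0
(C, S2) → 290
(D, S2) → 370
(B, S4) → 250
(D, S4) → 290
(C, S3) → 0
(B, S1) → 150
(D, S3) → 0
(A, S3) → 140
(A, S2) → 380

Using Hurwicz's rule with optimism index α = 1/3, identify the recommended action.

A: 1/3·380 + 2/3·100 = 580/3
B: 1/3·250 + 2/3·10 = 90
C: 1/3·290 + 2/3·0 = 290/3
D: 1/3·370 + 2/3·0 = 370/3
Highest Hurwicz score = 580/3 → A.

A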